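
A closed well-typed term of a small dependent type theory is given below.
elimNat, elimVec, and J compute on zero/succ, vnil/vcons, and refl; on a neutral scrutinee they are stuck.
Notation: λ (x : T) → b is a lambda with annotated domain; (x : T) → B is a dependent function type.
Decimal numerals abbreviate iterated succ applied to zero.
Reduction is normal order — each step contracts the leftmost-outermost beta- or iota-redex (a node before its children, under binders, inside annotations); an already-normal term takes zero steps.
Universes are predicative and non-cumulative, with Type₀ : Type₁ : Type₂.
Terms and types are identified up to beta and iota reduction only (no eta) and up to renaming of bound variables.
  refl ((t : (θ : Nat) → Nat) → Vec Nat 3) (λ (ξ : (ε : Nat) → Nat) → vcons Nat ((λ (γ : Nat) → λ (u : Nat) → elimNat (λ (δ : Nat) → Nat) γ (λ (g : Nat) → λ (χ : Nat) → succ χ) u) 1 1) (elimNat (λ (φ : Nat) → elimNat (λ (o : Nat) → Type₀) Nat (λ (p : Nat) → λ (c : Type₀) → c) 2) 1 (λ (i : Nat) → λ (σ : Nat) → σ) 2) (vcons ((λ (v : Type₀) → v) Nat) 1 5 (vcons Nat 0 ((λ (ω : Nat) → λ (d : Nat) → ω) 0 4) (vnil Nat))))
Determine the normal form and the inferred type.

normal form:
  refl ((t : (θ : Nat) → Nat) → Vec Nat 3) (λ (ξ : (ε : Nat) → Nat) → vcons Nat 2 1 (vcons Nat 1 5 (vcons Nat 0 0 (vnil Nat))))
type:
  Eq ((t : (θ : Nat) → Nat) → Vec Nat 3) (λ (ξ : (ε : Nat) → Nat) → vcons Nat 2 1 (vcons Nat 1 5 (vcons Nat 0 0 (vnil Nat)))) (λ (γ : (u : Nat) → Nat) → vcons Nat 2 1 (vcons Nat 1 5 (vcons Nat 0 0 (vnil Nat))))


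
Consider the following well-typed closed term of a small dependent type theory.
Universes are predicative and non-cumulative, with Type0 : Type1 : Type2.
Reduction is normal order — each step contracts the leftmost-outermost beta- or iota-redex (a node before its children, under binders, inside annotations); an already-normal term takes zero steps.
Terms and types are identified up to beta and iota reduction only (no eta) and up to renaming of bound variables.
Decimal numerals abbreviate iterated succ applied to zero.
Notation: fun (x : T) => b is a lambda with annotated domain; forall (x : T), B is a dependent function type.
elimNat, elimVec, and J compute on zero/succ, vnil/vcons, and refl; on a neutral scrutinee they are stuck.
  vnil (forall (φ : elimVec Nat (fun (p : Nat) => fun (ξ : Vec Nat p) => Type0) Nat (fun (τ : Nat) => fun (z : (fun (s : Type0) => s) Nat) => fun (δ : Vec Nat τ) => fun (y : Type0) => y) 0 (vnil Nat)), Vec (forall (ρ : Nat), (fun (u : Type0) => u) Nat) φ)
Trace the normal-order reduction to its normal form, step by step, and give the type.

reduction (normal order):
  vnil (forall (φ : elimVec Nat (fun (p : Nat) => fun (ξ : Vec Nat p) => Type0) Nat (fun (τ : Nat) => fun (z : (fun (s : Type0) => s) Nat) => fun (δ : Vec Nat τ) => fun (y : Type0) => y) 0 (vnil Nat)), Vec (forall (ρ : Nat), (fun (u : Type0) => u) Nat) φ)
  ~> vnil (forall (φ : Nat), Vec (forall (p : Nat), (fun (ξ : Type0) => ξ) Nat) φ)
  ~> vnil (forall (φ : Nat), Vec (forall (p : Nat), Nat) φ)
the term's type:
  Vec (forall (φ : Nat), Vec (forall (p : Nat), Nat) φ) 0


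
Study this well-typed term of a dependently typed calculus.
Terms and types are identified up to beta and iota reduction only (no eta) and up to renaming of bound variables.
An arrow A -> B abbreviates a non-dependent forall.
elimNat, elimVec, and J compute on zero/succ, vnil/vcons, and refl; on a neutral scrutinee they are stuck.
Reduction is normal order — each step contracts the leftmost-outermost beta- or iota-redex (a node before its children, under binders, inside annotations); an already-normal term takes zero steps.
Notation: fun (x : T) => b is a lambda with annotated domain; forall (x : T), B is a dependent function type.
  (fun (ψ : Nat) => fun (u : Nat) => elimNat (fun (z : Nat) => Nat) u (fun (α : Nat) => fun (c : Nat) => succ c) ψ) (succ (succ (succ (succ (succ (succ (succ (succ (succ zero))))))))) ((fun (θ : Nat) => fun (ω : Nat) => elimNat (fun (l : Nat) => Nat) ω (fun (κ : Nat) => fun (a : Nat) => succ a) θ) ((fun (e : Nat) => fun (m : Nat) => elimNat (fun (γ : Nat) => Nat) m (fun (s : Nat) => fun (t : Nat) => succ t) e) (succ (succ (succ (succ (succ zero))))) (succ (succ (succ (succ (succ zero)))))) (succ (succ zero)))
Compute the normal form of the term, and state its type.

resulting normal form:
  succ (succ (succ (succ (succ (succ (succ (succ (succ (succ (succ (succ (succ (succ (succ (succ (succ (succ (succ (succ (succ zero))))))))))))))))))))
type:
  Nat
observation: the first redex contracted is a beta-redex; the normal form is reached in 81 normal-order steps.


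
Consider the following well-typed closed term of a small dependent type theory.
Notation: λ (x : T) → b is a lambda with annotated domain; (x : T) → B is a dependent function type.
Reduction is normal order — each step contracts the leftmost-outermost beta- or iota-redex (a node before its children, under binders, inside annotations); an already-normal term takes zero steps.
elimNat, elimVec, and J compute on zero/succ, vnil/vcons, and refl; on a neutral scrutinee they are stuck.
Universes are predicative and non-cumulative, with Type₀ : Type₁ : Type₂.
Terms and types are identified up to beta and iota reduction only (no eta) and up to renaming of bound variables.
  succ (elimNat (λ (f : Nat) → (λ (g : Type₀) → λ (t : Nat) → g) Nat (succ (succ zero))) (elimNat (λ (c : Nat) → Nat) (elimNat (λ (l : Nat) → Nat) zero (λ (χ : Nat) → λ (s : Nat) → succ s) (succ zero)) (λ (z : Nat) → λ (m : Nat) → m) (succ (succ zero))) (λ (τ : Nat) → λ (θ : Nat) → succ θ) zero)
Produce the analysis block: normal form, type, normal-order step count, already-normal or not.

resulting normal form:
  succ (succ zero)
the term's type:
  Nat
steps to reach normal form (normal order): 12
started in normal form: no
first contracted redex: an elimNat iota-redex


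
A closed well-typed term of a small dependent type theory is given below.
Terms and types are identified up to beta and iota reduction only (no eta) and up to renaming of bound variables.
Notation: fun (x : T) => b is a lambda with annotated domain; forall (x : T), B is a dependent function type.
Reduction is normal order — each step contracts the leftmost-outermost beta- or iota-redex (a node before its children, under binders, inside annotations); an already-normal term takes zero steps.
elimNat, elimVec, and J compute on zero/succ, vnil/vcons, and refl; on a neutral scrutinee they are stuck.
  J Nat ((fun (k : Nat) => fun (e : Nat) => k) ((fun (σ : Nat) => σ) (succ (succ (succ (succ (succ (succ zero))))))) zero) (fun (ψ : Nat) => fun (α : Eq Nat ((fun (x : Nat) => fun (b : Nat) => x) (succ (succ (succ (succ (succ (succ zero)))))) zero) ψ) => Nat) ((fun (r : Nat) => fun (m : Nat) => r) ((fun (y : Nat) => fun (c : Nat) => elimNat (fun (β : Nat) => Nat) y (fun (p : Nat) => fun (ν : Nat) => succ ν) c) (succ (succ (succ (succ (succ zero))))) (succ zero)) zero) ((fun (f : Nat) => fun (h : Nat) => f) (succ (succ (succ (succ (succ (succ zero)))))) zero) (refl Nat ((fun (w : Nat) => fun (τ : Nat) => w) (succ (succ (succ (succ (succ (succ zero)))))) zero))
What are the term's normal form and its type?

reduced normal form:
  succ (succ (succ (succ (succ (succ zero)))))
inferred type:
  Nat
observation: the term reaches its normal form after 9 normal-order steps.


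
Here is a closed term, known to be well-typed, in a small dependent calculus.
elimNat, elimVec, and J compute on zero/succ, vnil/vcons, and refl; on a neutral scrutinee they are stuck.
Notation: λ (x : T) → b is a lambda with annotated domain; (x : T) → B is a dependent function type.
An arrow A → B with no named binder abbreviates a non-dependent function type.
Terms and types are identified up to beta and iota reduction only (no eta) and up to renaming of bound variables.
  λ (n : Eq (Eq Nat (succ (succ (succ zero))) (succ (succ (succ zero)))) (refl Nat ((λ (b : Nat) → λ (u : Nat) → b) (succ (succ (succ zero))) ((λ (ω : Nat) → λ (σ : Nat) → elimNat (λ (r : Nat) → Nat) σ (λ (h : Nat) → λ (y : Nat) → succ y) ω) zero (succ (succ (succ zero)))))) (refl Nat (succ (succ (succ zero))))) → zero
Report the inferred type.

inferred type:
  Eq (Eq Nat (succ (succ (succ zero))) (succ (succ (succ zero)))) (refl Nat (succ (succ (succ zero)))) (refl Nat (succ (succ (succ zero)))) → Nat


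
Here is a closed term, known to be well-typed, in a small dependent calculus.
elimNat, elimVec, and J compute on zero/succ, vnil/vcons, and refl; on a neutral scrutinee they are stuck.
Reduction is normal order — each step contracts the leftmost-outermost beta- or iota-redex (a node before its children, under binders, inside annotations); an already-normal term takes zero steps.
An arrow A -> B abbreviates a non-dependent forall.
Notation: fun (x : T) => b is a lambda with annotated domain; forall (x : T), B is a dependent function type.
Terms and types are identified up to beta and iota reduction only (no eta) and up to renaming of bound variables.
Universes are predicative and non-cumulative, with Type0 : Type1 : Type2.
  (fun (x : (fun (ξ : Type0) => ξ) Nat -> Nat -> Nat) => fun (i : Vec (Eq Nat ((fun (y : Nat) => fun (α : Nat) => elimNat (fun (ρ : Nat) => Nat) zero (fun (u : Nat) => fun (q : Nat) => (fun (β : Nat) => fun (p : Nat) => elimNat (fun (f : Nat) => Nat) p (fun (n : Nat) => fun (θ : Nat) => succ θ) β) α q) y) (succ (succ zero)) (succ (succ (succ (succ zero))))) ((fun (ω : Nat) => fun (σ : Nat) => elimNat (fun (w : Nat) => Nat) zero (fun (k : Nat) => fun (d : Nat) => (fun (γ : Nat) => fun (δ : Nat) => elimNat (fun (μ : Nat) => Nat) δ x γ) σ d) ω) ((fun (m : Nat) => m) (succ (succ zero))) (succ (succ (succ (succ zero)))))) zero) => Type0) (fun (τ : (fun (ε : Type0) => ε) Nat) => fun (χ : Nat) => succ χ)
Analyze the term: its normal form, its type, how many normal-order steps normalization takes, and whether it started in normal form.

reduced normal form:
  fun (x : Vec (Eq Nat (succ (succ (succ (succ (succ (succ (succ (succ zero)))))))) (succ (succ (succ (succ (succ (succ (succ (succ zero))))))))) zero) => Type0
the term's type:
  Vec (Eq Nat (succ (succ (succ (succ (succ (succ (succ (succ zero)))))))) (succ (succ (succ (succ (succ (succ (succ (succ zero))))))))) zero -> Type1
normal-order step count: 65
term was already normal: no
first redex: a beta-redex


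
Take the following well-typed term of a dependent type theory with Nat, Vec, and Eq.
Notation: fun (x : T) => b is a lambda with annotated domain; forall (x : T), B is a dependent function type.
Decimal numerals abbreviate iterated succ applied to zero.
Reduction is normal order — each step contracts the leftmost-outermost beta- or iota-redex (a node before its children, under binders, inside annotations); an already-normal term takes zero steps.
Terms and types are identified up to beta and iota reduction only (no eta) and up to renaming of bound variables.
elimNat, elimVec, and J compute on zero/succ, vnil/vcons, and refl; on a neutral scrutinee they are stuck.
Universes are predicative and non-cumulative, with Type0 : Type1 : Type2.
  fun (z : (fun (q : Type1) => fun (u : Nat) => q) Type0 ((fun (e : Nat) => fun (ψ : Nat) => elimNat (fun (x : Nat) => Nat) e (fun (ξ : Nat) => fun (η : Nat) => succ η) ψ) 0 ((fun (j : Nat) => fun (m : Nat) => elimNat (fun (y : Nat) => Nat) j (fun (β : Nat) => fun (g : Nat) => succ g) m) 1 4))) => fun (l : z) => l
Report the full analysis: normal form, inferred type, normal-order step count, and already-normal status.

normal form:
  fun (z : Type0) => fun (q : z) => q
inferred type:
  forall (z : Type0), forall (q : z), z
reduction steps (normal order): 2
started in normal form: no
first redex: a beta-redex


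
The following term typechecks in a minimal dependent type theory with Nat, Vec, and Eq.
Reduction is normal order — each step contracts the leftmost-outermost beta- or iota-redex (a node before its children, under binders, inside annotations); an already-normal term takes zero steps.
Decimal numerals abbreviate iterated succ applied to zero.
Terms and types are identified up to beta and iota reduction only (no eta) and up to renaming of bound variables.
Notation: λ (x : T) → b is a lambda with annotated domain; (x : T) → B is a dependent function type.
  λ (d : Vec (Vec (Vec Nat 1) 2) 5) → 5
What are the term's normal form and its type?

resulting normal form:
  λ (d : Vec (Vec (Vec Nat 1) 2) 5) → 5
type:
  (d : Vec (Vec (Vec Nat 1) 2) 5) → Nat


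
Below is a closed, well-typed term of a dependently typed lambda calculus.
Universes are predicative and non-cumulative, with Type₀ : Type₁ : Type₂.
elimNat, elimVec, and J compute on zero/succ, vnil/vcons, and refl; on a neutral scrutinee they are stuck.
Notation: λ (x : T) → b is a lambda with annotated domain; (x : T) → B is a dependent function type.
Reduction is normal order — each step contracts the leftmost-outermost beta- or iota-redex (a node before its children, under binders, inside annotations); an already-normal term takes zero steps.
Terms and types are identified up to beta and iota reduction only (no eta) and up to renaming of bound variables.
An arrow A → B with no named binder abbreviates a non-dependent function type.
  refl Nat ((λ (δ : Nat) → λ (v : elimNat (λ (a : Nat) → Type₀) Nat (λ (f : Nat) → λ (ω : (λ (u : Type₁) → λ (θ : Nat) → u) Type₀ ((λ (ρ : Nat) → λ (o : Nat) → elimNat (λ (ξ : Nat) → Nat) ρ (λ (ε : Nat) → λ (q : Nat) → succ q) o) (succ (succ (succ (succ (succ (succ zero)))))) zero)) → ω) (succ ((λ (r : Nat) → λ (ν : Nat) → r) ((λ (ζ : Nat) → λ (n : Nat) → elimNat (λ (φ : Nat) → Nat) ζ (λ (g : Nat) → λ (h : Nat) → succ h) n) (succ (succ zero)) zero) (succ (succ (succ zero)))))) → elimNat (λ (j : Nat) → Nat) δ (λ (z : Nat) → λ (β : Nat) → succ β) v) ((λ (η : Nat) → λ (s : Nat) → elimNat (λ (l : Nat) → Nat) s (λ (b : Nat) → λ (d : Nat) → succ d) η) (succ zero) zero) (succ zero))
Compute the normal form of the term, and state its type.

resulting normal form:
  refl Nat (succ (succ zero))
inferred type:
  Eq Nat (succ (succ zero)) (succ (succ zero))


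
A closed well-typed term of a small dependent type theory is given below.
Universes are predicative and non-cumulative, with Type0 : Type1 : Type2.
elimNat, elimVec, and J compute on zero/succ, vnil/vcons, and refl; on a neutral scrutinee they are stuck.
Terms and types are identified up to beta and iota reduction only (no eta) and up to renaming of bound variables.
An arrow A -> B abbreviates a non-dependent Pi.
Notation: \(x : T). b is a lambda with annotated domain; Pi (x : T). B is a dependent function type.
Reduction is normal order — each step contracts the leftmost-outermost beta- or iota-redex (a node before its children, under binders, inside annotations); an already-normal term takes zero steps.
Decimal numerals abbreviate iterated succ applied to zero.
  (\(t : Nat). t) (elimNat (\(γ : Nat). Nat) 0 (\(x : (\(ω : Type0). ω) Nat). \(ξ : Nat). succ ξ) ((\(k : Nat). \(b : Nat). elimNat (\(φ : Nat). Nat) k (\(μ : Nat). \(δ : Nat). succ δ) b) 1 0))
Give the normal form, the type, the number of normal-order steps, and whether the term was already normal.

normal form:
  1
the term's type:
  Nat
steps to reach normal form (normal order): 9
started in normal form: no
first redex: a beta-redex


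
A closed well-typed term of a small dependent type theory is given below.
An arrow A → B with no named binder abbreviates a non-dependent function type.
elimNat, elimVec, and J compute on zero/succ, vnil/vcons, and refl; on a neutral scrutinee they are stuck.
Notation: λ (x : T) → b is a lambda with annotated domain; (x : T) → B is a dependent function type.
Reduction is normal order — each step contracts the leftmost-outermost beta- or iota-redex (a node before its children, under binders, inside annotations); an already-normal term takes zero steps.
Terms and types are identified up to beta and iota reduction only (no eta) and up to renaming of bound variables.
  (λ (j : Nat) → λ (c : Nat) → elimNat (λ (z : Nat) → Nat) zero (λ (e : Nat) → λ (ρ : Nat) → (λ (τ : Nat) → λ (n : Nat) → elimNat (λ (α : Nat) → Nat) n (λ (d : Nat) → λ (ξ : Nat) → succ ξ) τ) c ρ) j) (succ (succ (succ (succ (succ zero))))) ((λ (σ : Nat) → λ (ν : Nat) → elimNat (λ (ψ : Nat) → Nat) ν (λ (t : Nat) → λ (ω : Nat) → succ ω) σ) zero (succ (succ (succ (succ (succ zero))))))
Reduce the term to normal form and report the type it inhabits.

resulting normal form:
  succ (succ (succ (succ (succ (succ (succ (succ (succ (succ (succ (succ (succ (succ (succ (succ (succ (succ (succ (succ (succ (succ (succ (succ (succ zero))))))))))))))))))))))))
type:
  Nat
observation: normalization takes exactly 123 steps under the normal-order strategy.


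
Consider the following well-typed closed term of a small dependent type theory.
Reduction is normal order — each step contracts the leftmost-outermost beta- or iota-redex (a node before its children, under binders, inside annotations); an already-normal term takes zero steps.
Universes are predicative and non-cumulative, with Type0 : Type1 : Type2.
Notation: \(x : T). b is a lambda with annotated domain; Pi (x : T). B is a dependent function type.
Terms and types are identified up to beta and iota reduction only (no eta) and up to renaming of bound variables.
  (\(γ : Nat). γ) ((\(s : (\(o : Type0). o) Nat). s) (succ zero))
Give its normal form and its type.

normal form:
  succ zero
the term's type:
  Nat
observation: the leftmost-outermost redex is a beta-redex, and normalization takes 2 steps.


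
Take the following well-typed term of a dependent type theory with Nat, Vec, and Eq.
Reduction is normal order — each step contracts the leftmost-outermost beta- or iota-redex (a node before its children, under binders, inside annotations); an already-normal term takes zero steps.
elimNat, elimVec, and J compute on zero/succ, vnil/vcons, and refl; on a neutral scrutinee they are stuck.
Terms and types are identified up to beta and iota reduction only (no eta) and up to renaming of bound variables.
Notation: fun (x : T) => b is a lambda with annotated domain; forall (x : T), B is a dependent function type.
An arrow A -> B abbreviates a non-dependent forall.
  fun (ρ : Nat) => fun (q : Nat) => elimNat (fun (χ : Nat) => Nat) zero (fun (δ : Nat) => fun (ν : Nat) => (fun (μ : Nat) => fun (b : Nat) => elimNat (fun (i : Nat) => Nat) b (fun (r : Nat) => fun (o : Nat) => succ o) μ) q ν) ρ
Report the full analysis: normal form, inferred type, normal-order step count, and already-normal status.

resulting normal form:
  fun (ρ : Nat) => fun (q : Nat) => elimNat (fun (χ : Nat) => Nat) zero (fun (δ : Nat) => fun (ν : Nat) => elimNat (fun (μ : Nat) => Nat) ν (fun (b : Nat) => fun (i : Nat) => succ i) q) ρ
the term's type:
  Nat -> Nat -> Nat
reduction steps (normal order): 2
already normal: no
first contracted redex: a beta-redex


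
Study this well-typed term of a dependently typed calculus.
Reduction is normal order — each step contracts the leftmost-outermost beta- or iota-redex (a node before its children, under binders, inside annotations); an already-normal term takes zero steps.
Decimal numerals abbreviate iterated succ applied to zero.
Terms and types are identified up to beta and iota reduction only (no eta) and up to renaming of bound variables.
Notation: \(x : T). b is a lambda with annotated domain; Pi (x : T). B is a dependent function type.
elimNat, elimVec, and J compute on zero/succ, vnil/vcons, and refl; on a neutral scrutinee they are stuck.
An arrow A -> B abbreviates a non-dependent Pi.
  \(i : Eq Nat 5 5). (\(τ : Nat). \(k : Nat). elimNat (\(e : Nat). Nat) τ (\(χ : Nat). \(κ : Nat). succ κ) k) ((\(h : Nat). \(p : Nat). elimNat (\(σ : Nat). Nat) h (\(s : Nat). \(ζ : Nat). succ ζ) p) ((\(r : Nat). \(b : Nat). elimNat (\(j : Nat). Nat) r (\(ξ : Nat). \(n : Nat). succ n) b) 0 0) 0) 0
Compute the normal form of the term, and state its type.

resulting normal form:
  \(i : Eq Nat 5 5). 0
type:
  Eq Nat 5 5 -> Nat
observation: 9 normal-order steps separate the term from its normal form.


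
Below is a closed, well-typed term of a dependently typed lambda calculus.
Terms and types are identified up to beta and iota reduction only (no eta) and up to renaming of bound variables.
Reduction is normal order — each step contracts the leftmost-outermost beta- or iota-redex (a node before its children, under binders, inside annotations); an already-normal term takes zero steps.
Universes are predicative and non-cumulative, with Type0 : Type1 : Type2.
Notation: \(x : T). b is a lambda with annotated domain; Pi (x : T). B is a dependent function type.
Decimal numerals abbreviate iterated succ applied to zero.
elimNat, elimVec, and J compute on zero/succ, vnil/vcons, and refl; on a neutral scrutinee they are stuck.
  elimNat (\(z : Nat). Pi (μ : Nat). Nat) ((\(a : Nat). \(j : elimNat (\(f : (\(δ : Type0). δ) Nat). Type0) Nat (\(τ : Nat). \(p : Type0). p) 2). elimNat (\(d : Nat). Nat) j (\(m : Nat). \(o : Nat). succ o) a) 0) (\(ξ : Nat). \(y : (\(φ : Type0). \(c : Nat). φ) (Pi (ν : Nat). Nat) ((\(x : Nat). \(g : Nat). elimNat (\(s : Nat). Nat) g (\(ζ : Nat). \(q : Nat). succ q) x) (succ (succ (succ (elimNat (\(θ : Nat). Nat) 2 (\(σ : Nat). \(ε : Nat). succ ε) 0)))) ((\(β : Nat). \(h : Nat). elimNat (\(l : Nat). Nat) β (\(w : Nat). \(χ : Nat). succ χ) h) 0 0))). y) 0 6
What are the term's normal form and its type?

normal form:
  6
the term's type:
  Nat


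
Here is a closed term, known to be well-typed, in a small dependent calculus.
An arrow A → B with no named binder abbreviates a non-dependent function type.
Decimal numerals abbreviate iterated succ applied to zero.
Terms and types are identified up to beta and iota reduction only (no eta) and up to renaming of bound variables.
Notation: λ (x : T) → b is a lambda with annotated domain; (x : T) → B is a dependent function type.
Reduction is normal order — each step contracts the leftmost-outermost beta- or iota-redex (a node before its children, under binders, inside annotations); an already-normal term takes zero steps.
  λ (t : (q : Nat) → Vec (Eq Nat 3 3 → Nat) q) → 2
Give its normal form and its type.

reduced normal form:
  λ (t : (q : Nat) → Vec (Eq Nat 3 3 → Nat) q) → 2
inferred type:
  ((t : Nat) → Vec (Eq Nat 3 3 → Nat) t) → Nat
observation: the term is already in normal form.


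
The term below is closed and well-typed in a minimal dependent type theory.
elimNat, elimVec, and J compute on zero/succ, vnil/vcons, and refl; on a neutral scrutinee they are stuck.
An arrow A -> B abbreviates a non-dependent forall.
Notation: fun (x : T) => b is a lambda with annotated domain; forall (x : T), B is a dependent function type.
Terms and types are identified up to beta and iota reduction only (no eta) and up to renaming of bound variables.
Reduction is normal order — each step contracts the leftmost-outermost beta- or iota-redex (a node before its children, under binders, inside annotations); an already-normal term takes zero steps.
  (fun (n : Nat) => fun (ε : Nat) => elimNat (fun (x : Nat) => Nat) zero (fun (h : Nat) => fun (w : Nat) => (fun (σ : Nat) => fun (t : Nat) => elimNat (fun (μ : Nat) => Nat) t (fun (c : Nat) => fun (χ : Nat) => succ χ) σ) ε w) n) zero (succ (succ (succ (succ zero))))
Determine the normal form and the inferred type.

resulting normal form:
  zero
the term's type:
  Nat
observation: the term reaches its normal form after 3 normal-order steps.


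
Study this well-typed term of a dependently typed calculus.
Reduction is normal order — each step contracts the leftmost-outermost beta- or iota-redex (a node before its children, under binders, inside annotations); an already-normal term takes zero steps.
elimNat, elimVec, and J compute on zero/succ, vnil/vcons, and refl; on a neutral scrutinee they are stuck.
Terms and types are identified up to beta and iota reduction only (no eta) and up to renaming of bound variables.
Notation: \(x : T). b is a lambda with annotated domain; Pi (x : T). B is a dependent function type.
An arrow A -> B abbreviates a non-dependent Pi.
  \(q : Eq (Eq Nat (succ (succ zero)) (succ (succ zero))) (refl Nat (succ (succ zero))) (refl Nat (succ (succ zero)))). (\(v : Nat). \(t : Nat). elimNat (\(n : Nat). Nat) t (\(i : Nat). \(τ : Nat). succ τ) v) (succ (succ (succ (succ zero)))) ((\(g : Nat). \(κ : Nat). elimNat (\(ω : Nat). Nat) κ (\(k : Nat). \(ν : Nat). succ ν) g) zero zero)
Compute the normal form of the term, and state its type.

resulting normal form:
  \(q : Eq (Eq Nat (succ (succ zero)) (succ (succ zero))) (refl Nat (succ (succ zero))) (refl Nat (succ (succ zero)))). succ (succ (succ (succ zero)))
type:
  Eq (Eq Nat (succ (succ zero)) (succ (succ zero))) (refl Nat (succ (succ zero))) (refl Nat (succ (succ zero))) -> Nat


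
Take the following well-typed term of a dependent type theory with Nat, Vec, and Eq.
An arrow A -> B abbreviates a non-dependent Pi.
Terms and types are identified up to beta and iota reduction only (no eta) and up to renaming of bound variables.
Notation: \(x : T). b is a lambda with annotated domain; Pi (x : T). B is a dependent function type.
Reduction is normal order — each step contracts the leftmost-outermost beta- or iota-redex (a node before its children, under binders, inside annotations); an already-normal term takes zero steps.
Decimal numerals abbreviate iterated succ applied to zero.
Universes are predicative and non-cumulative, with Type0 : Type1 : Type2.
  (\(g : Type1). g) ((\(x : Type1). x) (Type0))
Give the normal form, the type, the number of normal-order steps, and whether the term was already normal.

resulting normal form:
  Type0
inferred type:
  Type1
steps to reach normal form (normal order): 2
already normal: no
first contracted redex: a beta-redex


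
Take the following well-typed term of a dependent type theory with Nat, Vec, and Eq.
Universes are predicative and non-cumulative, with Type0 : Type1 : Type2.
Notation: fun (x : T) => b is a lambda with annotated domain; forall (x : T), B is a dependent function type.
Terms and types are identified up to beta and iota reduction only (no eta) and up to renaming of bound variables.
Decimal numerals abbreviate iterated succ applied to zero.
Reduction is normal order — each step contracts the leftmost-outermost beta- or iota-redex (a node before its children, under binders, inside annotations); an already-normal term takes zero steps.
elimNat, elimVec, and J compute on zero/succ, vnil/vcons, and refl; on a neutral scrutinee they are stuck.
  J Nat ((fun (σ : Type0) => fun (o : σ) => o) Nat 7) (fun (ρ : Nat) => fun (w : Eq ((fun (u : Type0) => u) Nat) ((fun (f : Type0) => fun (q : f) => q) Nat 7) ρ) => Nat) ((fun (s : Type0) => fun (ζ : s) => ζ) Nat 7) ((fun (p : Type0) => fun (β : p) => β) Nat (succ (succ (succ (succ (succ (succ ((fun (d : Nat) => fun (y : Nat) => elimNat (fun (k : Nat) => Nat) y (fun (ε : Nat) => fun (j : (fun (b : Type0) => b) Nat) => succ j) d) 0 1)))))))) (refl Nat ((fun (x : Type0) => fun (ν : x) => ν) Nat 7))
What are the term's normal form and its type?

normal form:
  7
the term's type:
  Nat
observation: 3 normal-order steps separate the term from its normal form.


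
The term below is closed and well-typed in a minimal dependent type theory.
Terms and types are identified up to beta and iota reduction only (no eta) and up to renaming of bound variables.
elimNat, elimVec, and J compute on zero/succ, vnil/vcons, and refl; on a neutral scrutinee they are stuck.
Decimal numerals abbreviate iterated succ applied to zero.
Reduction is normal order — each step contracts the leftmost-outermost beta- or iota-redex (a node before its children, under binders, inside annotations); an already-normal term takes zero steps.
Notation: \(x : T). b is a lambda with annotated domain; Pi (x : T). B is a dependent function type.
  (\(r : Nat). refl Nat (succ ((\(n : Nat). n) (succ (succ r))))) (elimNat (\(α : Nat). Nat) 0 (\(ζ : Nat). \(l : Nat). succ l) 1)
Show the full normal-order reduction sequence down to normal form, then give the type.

reduction (normal order):
  (\(r : Nat). refl Nat (succ ((\(n : Nat). n) (succ (succ r))))) (elimNat (\(α : Nat). Nat) 0 (\(ζ : Nat). \(l : Nat). succ l) 1)
  ~> refl Nat (succ ((\(r : Nat). r) (succ (succ (elimNat (\(n : Nat). Nat) 0 (\(α : Nat). \(ζ : Nat). succ ζ) 1)))))
  ~> refl Nat (succ (succ (succ (elimNat (\(r : Nat). Nat) 0 (\(n : Nat). \(α : Nat). succ α) 1))))
  ~> refl Nat (succ (succ (succ ((\(r : Nat). \(n : Nat). succ n) 0 (elimNat (\(α : Nat). Nat) 0 (\(ζ : Nat). \(l : Nat). succ l) 0)))))
  ~> refl Nat (succ (succ (succ ((\(r : Nat). succ r) (elimNat (\(n : Nat). Nat) 0 (\(α : Nat). \(ζ : Nat). succ ζ) 0)))))
  ~> refl Nat (succ (succ (succ (succ (elimNat (\(r : Nat). Nat) 0 (\(n : Nat). \(α : Nat). succ α) 0)))))
  ~> refl Nat 4
type:
  Eq Nat 4 4


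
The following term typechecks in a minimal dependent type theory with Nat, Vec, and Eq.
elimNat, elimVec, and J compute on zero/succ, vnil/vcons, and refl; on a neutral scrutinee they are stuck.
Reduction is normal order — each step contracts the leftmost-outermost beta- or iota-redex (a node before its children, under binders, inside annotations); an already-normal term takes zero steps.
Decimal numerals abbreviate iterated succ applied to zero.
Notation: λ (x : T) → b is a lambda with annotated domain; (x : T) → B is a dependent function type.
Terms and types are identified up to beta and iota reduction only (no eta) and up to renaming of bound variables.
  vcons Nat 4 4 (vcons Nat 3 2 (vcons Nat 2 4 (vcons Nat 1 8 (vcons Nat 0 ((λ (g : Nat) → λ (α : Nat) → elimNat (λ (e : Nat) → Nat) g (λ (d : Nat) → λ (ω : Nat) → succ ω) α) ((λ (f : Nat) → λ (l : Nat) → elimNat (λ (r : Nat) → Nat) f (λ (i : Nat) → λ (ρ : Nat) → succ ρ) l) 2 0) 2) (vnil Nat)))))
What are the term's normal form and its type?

normal form:
  vcons Nat 4 4 (vcons Nat 3 2 (vcons Nat 2 4 (vcons Nat 1 8 (vcons Nat 0 4 (vnil Nat)))))
type:
  Vec Nat 5
observation: reduction starts at a beta-redex, and 12 normal-order steps reach the normal form.


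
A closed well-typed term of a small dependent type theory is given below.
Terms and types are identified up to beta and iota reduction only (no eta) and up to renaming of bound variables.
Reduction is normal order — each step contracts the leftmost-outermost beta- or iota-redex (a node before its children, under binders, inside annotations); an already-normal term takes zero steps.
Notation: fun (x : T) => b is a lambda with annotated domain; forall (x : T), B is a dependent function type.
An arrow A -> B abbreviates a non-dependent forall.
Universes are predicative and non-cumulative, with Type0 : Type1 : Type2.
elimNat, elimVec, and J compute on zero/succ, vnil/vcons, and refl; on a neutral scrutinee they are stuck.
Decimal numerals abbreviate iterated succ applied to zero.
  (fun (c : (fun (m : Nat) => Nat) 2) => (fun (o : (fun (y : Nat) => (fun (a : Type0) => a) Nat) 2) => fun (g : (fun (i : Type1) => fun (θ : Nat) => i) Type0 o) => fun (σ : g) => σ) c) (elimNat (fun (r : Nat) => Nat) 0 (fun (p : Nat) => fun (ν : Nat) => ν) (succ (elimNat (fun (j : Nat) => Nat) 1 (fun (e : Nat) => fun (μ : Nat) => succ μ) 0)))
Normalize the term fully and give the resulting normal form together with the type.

reduced normal form:
  fun (c : Type0) => fun (m : c) => m
inferred type:
  forall (c : Type0), c -> c
observation: normalization takes exactly 4 steps under the normal-order strategy.


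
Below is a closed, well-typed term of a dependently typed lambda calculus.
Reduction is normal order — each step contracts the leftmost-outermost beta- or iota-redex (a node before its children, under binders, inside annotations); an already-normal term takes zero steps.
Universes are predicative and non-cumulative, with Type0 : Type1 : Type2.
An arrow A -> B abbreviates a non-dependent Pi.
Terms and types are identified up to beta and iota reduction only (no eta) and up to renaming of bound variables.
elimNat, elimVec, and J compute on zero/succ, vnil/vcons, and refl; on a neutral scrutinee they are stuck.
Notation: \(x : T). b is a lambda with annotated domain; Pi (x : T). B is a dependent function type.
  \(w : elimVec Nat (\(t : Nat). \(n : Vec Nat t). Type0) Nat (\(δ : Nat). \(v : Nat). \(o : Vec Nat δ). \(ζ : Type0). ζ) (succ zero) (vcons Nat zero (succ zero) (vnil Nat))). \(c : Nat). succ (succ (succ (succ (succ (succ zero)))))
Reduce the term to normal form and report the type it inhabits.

reduced normal form:
  \(w : Nat). \(t : Nat). succ (succ (succ (succ (succ (succ zero)))))
inferred type:
  Nat -> Nat -> Nat
observation: contracting an elimVec iota-redex first, the term normalizes in 6 steps.


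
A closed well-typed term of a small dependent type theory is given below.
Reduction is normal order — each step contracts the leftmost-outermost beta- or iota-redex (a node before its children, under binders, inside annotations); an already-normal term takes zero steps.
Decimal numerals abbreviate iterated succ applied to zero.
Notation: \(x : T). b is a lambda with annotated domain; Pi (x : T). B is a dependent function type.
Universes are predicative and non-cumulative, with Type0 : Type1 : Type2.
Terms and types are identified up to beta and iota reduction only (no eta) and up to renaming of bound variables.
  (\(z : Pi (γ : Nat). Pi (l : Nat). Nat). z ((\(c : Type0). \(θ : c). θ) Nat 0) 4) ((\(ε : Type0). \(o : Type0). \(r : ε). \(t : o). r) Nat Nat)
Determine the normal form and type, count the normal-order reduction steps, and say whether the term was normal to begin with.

resulting normal form:
  0
type:
  Nat
reduction steps (normal order): 7
started in normal form: no
first contracted redex: a beta-redex


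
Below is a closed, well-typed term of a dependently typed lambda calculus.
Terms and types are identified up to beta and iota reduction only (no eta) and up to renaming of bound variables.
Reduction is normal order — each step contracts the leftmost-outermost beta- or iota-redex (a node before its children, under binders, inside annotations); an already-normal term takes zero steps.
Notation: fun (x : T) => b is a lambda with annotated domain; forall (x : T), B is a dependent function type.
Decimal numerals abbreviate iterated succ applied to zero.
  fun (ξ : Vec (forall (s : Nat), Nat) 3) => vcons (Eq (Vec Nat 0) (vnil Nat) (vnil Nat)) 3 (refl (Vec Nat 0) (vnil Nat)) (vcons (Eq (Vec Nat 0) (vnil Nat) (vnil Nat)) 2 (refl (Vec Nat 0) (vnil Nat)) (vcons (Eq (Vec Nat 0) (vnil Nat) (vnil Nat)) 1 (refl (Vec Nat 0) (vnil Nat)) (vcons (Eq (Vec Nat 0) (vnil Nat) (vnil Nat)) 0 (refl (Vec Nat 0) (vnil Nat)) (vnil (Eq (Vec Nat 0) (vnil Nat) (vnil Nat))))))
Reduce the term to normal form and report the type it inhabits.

resulting normal form:
  fun (ξ : Vec (forall (s : Nat), Nat) 3) => vcons (Eq (Vec Nat 0) (vnil Nat) (vnil Nat)) 3 (refl (Vec Nat 0) (vnil Nat)) (vcons (Eq (Vec Nat 0) (vnil Nat) (vnil Nat)) 2 (refl (Vec Nat 0) (vnil Nat)) (vcons (Eq (Vec Nat 0) (vnil Nat) (vnil Nat)) 1 (refl (Vec Nat 0) (vnil Nat)) (vcons (Eq (Vec Nat 0) (vnil Nat) (vnil Nat)) 0 (refl (Vec Nat 0) (vnil Nat)) (vnil (Eq (Vec Nat 0) (vnil Nat) (vnil Nat))))))
inferred type:
  forall (ξ : Vec (forall (s : Nat), Nat) 3), Vec (Eq (Vec Nat 0) (vnil Nat) (vnil Nat)) 4
observation: no redex remains anywhere in the term; it is its own normal form.


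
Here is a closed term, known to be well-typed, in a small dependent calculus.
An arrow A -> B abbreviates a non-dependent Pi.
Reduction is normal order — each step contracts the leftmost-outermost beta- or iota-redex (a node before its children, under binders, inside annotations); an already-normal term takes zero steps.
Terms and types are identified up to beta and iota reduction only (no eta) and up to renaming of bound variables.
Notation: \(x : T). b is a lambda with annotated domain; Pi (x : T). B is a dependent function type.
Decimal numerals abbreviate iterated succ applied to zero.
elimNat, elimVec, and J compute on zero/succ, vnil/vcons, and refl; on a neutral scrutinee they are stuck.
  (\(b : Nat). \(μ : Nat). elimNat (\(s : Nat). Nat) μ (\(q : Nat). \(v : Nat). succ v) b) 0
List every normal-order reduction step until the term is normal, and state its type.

reduction (normal order):
  (\(b : Nat). \(μ : Nat). elimNat (\(s : Nat). Nat) μ (\(q : Nat). \(v : Nat). succ v) b) 0
  ~> \(b : Nat). elimNat (\(μ : Nat). Nat) b (\(s : Nat). \(q : Nat). succ q) 0
  ~> \(b : Nat). b
type:
  Nat -> Nat


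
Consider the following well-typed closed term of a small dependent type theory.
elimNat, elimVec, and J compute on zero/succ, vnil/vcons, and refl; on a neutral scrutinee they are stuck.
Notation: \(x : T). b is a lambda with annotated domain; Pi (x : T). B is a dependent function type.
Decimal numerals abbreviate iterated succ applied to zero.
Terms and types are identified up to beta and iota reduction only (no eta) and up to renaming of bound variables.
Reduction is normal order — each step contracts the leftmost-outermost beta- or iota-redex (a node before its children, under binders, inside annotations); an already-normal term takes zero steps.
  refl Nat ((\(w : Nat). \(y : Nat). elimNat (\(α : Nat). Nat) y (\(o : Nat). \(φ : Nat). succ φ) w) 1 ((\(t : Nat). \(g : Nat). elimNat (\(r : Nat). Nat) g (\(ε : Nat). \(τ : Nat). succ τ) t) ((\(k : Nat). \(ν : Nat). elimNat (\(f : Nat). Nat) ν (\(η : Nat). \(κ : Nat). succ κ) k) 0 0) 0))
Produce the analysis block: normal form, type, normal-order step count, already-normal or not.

normal form:
  refl Nat 1
type:
  Eq Nat 1 1
steps to reach normal form (normal order): 12
started in normal form: no
first contracted redex: a beta-redex


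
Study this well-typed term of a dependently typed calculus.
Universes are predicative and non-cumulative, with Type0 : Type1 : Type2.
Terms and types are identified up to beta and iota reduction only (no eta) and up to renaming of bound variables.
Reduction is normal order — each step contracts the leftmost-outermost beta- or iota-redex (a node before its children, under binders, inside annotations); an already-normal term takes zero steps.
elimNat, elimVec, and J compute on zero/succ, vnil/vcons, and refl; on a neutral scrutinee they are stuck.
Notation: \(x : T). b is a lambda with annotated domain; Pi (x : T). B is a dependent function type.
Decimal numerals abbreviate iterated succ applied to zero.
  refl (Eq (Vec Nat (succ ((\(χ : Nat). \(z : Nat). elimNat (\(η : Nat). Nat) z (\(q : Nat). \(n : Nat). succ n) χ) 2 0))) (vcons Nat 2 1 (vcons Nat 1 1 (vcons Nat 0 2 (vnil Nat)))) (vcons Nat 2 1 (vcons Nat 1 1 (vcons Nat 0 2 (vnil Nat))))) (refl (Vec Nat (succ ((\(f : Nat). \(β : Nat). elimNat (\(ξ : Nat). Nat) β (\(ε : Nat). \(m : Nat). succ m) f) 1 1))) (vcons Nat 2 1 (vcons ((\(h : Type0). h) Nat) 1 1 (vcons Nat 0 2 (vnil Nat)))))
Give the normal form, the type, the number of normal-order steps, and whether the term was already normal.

resulting normal form:
  refl (Eq (Vec Nat 3) (vcons Nat 2 1 (vcons Nat 1 1 (vcons Nat 0 2 (vnil Nat)))) (vcons Nat 2 1 (vcons Nat 1 1 (vcons Nat 0 2 (vnil Nat))))) (refl (Vec Nat 3) (vcons Nat 2 1 (vcons Nat 1 1 (vcons Nat 0 2 (vnil Nat)))))
inferred type:
  Eq (Eq (Vec Nat 3) (vcons Nat 2 1 (vcons Nat 1 1 (vcons Nat 0 2 (vnil Nat)))) (vcons Nat 2 1 (vcons Nat 1 1 (vcons Nat 0 2 (vnil Nat))))) (refl (Vec Nat 3) (vcons Nat 2 1 (vcons Nat 1 1 (vcons Nat 0 2 (vnil Nat))))) (refl (Vec Nat 3) (vcons Nat 2 1 (vcons Nat 1 1 (vcons Nat 0 2 (vnil Nat)))))
normal-order step count: 16
started in normal form: no
first contracted redex: a beta-redex


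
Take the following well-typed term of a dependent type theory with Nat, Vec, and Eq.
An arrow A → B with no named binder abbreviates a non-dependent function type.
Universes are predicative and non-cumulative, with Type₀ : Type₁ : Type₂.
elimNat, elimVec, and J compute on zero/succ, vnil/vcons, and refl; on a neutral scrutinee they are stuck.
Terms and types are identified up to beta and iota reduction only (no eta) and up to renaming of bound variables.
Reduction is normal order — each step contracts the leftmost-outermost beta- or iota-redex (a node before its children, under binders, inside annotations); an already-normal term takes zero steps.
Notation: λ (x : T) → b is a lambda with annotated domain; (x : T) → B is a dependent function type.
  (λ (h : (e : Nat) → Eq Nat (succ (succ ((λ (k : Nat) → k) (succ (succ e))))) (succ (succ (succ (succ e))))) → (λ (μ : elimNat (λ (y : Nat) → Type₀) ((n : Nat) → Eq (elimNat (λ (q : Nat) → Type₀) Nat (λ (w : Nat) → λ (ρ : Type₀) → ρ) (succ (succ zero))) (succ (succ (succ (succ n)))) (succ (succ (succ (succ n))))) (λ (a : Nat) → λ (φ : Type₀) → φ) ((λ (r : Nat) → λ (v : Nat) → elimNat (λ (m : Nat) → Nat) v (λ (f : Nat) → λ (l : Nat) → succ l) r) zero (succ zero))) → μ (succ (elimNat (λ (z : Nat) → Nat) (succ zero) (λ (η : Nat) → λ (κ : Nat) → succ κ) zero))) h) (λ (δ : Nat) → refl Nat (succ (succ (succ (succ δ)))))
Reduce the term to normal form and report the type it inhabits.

reduced normal form:
  refl Nat (succ (succ (succ (succ (succ (succ zero))))))
inferred type:
  Eq Nat (succ (succ (succ (succ (succ (succ zero)))))) (succ (succ (succ (succ (succ (succ zero))))))
observation: the leftmost-outermost redex is a beta-redex, and normalization takes 4 steps.
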